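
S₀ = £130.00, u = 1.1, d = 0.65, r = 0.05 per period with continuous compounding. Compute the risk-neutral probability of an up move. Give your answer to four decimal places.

Risk-neutral probability p = (e^0.05 − 0.65)/(1.1 − 0.65) = 0.4013/0.4500 = 0.8917

p = 0.8917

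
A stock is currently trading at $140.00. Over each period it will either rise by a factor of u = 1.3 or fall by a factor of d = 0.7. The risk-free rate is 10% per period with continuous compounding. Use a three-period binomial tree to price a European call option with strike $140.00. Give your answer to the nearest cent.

$46.66

Risk-neutral probability p = (e^0.1 − 0.7)/(1.3 − 0.7) = 0.4052/0.6000 = 0.6753
Terminal stock prices: S_uuu = 307.6, S_uud = 165.6, S_udd = 89.18, S_ddd = 48.02
Terminal payoffs (S − K): max(167.6, 0) = 167.6, max(25.62, 0) = 25.62, max(-50.82, 0) = 0, max(-91.98, 0) = 0
Node uu (S = 236.6): V_uu = e^(−0.1)·[0.6753·167.5800 + 0.3247·25.6200] = 109.9228
Node ud (S = 127.4): V_ud = e^(−0.1)·[0.6753·25.6200 + 0.3247·0.0000] = 15.6544
Node dd (S = 68.6): V_dd = e^(−0.1)·[0.6753·0.0000 + 0.3247·0.0000] = 0.0000
Node u (S = 182): V_u = e^(−0.1)·[0.6753·109.9228 + 0.3247·15.6544] = 71.7648
Node d (S = 98): V_d = e^(−0.1)·[0.6753·15.6544 + 0.3247·0.0000] = 9.5652
Node 0 (S = 140): V_0 = e^(−0.1)·[0.6753·71.7648 + 0.3247·9.5652] = 46.6604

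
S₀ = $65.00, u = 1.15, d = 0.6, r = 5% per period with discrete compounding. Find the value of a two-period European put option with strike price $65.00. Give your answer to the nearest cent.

Risk-neutral probability p = (1 + 0.05 − 0.6)/(1.15 − 0.6) = 0.4500/0.5500 = 0.8182
Terminal stock prices: S_uu = 85.96, S_ud = 44.85, S_dd = 23.4
Terminal payoffs (K − S): max(-20.96, 0) = 0, max(20.15, 0) = 20.15, max(41.6, 0) = 41.6
Node u (S = 74.75): V_u = 1/1.05·[0.8182·0.0000 + 0.1818·20.1500] = 3.4892
Node d (S = 39): V_d = 1/1.05·[0.8182·20.1500 + 0.1818·41.6000] = 22.9048
Node 0 (S = 65): V_0 = 1/1.05·[0.8182·3.4892 + 0.1818·22.9048] = 6.6850

$6.69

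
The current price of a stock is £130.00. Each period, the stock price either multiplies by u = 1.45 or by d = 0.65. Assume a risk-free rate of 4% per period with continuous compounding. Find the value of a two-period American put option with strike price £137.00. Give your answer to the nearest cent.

Risk-neutral probability p = (e^0.04 − 0.65)/(1.45 − 0.65) = 0.3908/0.8000 = 0.4885
Terminal stock prices: S_uu = 273.3, S_ud = 122.5, S_dd = 54.93
Terminal payoffs (K − S): max(-136.3, 0) = 0, max(14.47, 0) = 14.47, max(82.07, 0) = 82.07
Node u (S = 188.5): continuation = e^(−0.04)·[0.4885·0.0000 + 0.5115·14.4750] = 7.1135; exercise value = 0.0000 ≤ continuation, so V_u = 7.1135
Node d (S = 84.5): continuation = e^(−0.04)·[0.4885·14.4750 + 0.5115·82.0750] = 47.1282; exercise value = 52.5000 > continuation, so V_d = 52.5000 (exercise)
Node 0 (S = 130): continuation = e^(−0.04)·[0.4885·7.1135 + 0.5115·52.5000] = 29.1389; exercise value = 7.0000 ≤ continuation, so V_0 = 29.1389

£29.14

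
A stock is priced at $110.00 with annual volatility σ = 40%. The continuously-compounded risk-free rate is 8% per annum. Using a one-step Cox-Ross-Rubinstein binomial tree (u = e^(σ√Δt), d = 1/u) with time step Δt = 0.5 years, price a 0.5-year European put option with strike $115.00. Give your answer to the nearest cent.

CRR parameters: u = e^(σ√Δt) = e^(0.4·√0.5) = 1.3269, d = 1/u = 0.7536
Per-period rate: rΔt = 0.08·0.5 = 0.04, so R = e^0.04 = 1.0408
Risk-neutral probability p = (e^0.04 − 0.7536)/(1.3269 − 0.7536) = 0.2872/0.5733 = 0.5009
Terminal stock prices: S_u = 146, S_d = 82.9
Terminal payoffs (K − S): max(-30.96, 0) = 0, max(32.1, 0) = 32.1
Node 0 (S = 110): V_0 = e^(−0.04)·[0.5009·0.0000 + 0.4991·32.0998] = 15.3913

$15.39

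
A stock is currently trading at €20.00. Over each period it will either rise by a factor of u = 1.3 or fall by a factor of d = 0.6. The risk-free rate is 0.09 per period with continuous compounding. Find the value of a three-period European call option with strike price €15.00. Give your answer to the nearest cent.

Risk-neutral probability p = (e^0.09 − 0.6)/(1.3 − 0.6) = 0.4942/0.7000 = 0.7060
Terminal stock prices: S_uuu = 43.94, S_uud = 20.28, S_udd = 9.36, S_ddd = 4.32
Terminal payoffs (S − K): max(28.94, 0) = 28.94, max(5.28, 0) = 5.28, max(-5.64, 0) = 0, max(-10.68, 0) = 0
Node uu (S = 33.8): V_uu = e^(−0.09)·[0.7060·28.9400 + 0.2940·5.2800] = 20.0910
Node ud (S = 15.6): V_ud = e^(−0.09)·[0.7060·5.2800 + 0.2940·0.0000] = 3.4067
Node dd (S = 7.2): V_dd = e^(−0.09)·[0.7060·0.0000 + 0.2940·0.0000] = 0.0000
Node u (S = 26): V_u = e^(−0.09)·[0.7060·20.0910 + 0.2940·3.4067] = 13.8782
Node d (S = 12): V_d = e^(−0.09)·[0.7060·3.4067 + 0.2940·0.0000] = 2.1980
Node 0 (S = 20): V_0 = e^(−0.09)·[0.7060·13.8782 + 0.2940·2.1980] = 9.5449

€9.54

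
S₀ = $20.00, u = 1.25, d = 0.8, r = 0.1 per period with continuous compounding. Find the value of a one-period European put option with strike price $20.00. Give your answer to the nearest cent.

Risk-neutral probability p = (e^0.1 − 0.8)/(1.25 − 0.8) = 0.3052/0.4500 = 0.6782
Terminal stock prices: S_u = 25, S_d = 16
Terminal payoffs (K − S): max(-5, 0) = 0, max(4, 0) = 4
Node 0 (S = 20): V_0 = e^(−0.1)·[0.6782·0.0000 + 0.3218·4.0000] = 1.1649

$1.16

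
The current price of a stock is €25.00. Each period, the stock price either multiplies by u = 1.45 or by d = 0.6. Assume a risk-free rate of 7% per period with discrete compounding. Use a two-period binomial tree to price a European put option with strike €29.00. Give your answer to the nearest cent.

€6.62

Risk-neutral probability p = (1 + 0.07 − 0.6)/(1.45 − 0.6) = 0.4700/0.8500 = 0.5529
Terminal stock prices: S_uu = 52.56, S_ud = 21.75, S_dd = 9
Terminal payoffs (K − S): max(-23.56, 0) = 0, max(7.25, 0) = 7.25, max(20, 0) = 20
Node u (S = 36.25): V_u = 1/1.07·[0.5529·0.0000 + 0.4471·7.2500] = 3.0291
Node d (S = 15): V_d = 1/1.07·[0.5529·7.2500 + 0.4471·20.0000] = 12.1028
Node 0 (S = 25): V_0 = 1/1.07·[0.5529·3.0291 + 0.4471·12.1028] = 6.6221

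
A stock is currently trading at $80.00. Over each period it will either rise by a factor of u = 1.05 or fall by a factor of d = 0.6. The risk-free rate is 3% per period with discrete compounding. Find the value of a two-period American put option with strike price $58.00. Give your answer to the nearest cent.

$0.74

Risk-neutral probability p = (1 + 0.03 − 0.6)/(1.05 − 0.6) = 0.4300/0.4500 = 0.9556
Terminal stock prices: S_uu = 88.2, S_ud = 50.4, S_dd = 28.8
Terminal payoffs (K − S): max(-30.2, 0) = 0, max(7.6, 0) = 7.6, max(29.2, 0) = 29.2
Node u (S = 84): continuation = 1/1.03·[0.9556·0.0000 + 0.0444·7.6000] = 0.3279; exercise value = 0.0000 ≤ continuation, so V_u = 0.3279
Node d (S = 48): continuation = 1/1.03·[0.9556·7.6000 + 0.0444·29.2000] = 8.3107; exercise value = 10.0000 > continuation, so V_d = 10.0000 (exercise)
Node 0 (S = 80): continuation = 1/1.03·[0.9556·0.3279 + 0.0444·10.0000] = 0.7357; exercise value = 0.0000 ≤ continuation, so V_0 = 0.7357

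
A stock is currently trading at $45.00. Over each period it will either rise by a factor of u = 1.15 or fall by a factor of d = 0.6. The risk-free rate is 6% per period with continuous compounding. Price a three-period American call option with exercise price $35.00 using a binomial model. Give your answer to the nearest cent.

$16.74

Risk-neutral probability p = (e^0.06 − 0.6)/(1.15 − 0.6) = 0.4618/0.5500 = 0.8397
Terminal stock prices: S_uuu = 68.44, S_uud = 35.71, S_udd = 18.63, S_ddd = 9.72
Terminal payoffs (S − K): max(33.44, 0) = 33.44, max(0.7075, 0) = 0.7075, max(-16.37, 0) = 0, max(-25.28, 0) = 0
Node uu (S = 59.51): continuation = e^(−0.06)·[0.8397·33.4394 + 0.1603·0.7075] = 26.5507; exercise value = 24.5125 ≤ continuation, so V_uu = 26.5507
Node ud (S = 31.05): continuation = e^(−0.06)·[0.8397·0.7075 + 0.1603·0.0000] = 0.5595; exercise value = 0.0000 ≤ continuation, so V_ud = 0.5595
Node dd (S = 16.2): continuation = e^(−0.06)·[0.8397·0.0000 + 0.1603·0.0000] = 0.0000; exercise value = 0.0000 ≤ continuation, so V_dd = 0.0000
Node u (S = 51.75): continuation = e^(−0.06)·[0.8397·26.5507 + 0.1603·0.5595] = 21.0809; exercise value = 16.7500 ≤ continuation, so V_u = 21.0809
Node d (S = 27): continuation = e^(−0.06)·[0.8397·0.5595 + 0.1603·0.0000] = 0.4424; exercise value = 0.0000 ≤ continuation, so V_d = 0.4424
Node 0 (S = 45): continuation = e^(−0.06)·[0.8397·21.0809 + 0.1603·0.4424] = 16.7376; exercise value = 10.0000 ≤ continuation, so V_0 = 16.7376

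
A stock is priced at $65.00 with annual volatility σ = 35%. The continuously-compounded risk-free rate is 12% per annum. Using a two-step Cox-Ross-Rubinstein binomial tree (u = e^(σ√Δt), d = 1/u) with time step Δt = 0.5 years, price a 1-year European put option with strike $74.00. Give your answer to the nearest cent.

CRR parameters: u = e^(σ√Δt) = e^(0.35·√0.5) = 1.2808, d = 1/u = 0.7808
Per-period rate: rΔt = 0.12·0.5 = 0.06, so R = e^0.06 = 1.0618
Risk-neutral probability p = (e^0.06 − 0.7808)/(1.2808 − 0.7808) = 0.2811/0.5000 = 0.5621
Terminal stock prices: S_uu = 106.6, S_ud = 65, S_dd = 39.62
Terminal payoffs (K − S): max(-32.63, 0) = 0, max(9, 0) = 9, max(34.38, 0) = 34.38
Node u (S = 83.25): V_u = e^(−0.06)·[0.5621·0.0000 + 0.4379·9.0000] = 3.7116
Node d (S = 50.75): V_d = e^(−0.06)·[0.5621·9.0000 + 0.4379·34.3769] = 18.9412
Node 0 (S = 65): V_0 = e^(−0.06)·[0.5621·3.7116 + 0.4379·18.9412] = 9.7760

$9.78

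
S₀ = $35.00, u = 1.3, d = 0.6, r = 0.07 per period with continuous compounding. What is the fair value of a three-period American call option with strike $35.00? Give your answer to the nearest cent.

$10.62

Risk-neutral probability p = (e^0.07 − 0.6)/(1.3 − 0.6) = 0.4725/0.7000 = 0.6750
Terminal stock prices: S_uuu = 76.89, S_uud = 35.49, S_udd = 16.38, S_ddd = 7.56
Terminal payoffs (S − K): max(41.89, 0) = 41.89, max(0.49, 0) = 0.49, max(-18.62, 0) = 0, max(-27.44, 0) = 0
Node uu (S = 59.15): continuation = e^(−0.07)·[0.6750·41.8950 + 0.3250·0.4900] = 26.5162; exercise value = 24.1500 ≤ continuation, so V_uu = 26.5162
Node ud (S = 27.3): continuation = e^(−0.07)·[0.6750·0.4900 + 0.3250·0.0000] = 0.3084; exercise value = 0.0000 ≤ continuation, so V_ud = 0.3084
Node dd (S = 12.6): continuation = e^(−0.07)·[0.6750·0.0000 + 0.3250·0.0000] = 0.0000; exercise value = 0.0000 ≤ continuation, so V_dd = 0.0000
Node u (S = 45.5): continuation = e^(−0.07)·[0.6750·26.5162 + 0.3250·0.3084] = 16.7821; exercise value = 10.5000 ≤ continuation, so V_u = 16.7821
Node d (S = 21): continuation = e^(−0.07)·[0.6750·0.3084 + 0.3250·0.0000] = 0.1941; exercise value = 0.0000 ≤ continuation, so V_d = 0.1941
Node 0 (S = 35): continuation = e^(−0.07)·[0.6750·16.7821 + 0.3250·0.1941] = 10.6211; exercise value = 0.0000 ≤ continuation, so V_0 = 10.6211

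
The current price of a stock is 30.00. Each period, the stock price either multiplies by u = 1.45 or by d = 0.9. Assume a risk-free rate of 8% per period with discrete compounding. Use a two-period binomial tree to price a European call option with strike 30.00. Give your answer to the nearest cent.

Risk-neutral probability p = (1 + 0.08 − 0.9)/(1.45 − 0.9) = 0.1800/0.5500 = 0.3273
Terminal stock prices: S_uu = 63.08, S_ud = 39.15, S_dd = 24.3
Terminal payoffs (S − K): max(33.08, 0) = 33.08, max(9.15, 0) = 9.15, max(-5.7, 0) = 0
Node u (S = 43.5): V_u = 1/1.08·[0.3273·33.0750 + 0.6727·9.1500] = 15.7222
Node d (S = 27): V_d = 1/1.08·[0.3273·9.1500 + 0.6727·0.0000] = 2.7727
Node 0 (S = 30): V_0 = 1/1.08·[0.3273·15.7222 + 0.6727·2.7727] = 6.4914

6.49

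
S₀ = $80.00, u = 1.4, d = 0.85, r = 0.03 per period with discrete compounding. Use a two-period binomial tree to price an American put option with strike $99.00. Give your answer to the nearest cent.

$21.04

Risk-neutral probability p = (1 + 0.03 − 0.85)/(1.4 − 0.85) = 0.1800/0.5500 = 0.3273
Terminal stock prices: S_uu = 156.8, S_ud = 95.2, S_dd = 57.8
Terminal payoffs (K − S): max(-57.8, 0) = 0, max(3.8, 0) = 3.8, max(41.2, 0) = 41.2
Node u (S = 112): continuation = 1/1.03·[0.3273·0.0000 + 0.6727·3.8000] = 2.4819; exercise value = 0.0000 ≤ continuation, so V_u = 2.4819
Node d (S = 68): continuation = 1/1.03·[0.3273·3.8000 + 0.6727·41.2000] = 28.1165; exercise value = 31.0000 > continuation, so V_d = 31.0000 (exercise)
Node 0 (S = 80): continuation = 1/1.03·[0.3273·2.4819 + 0.6727·31.0000] = 21.0357; exercise value = 19.0000 ≤ continuation, so V_0 = 21.0357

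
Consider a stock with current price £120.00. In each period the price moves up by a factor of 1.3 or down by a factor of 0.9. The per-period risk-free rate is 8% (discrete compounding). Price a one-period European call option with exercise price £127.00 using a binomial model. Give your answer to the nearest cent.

Risk-neutral probability p = (1 + 0.08 − 0.9)/(1.3 − 0.9) = 0.1800/0.4000 = 0.4500
Terminal stock prices: S_u = 156, S_d = 108
Terminal payoffs (S − K): max(29, 0) = 29, max(-19, 0) = 0
Node 0 (S = 120): V_0 = 1/1.08·[0.4500·29.0000 + 0.5500·0.0000] = 12.0833

£12.08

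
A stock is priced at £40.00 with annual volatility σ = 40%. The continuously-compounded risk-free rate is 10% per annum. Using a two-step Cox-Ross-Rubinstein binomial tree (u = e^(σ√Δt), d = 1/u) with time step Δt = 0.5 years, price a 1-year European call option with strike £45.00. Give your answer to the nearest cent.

CRR parameters: u = e^(σ√Δt) = e^(0.4·√0.5) = 1.3269, d = 1/u = 0.7536
Per-period rate: rΔt = 0.1·0.5 = 0.05, so R = e^0.05 = 1.0513
Risk-neutral probability p = (e^0.05 − 0.7536)/(1.3269 − 0.7536) = 0.2976/0.5733 = 0.5192
Terminal stock prices: S_uu = 70.43, S_ud = 40, S_dd = 22.72
Terminal payoffs (S − K): max(25.43, 0) = 25.43, max(-5, 0) = 0, max(-22.28, 0) = 0
Node u (S = 53.08): V_u = e^(−0.05)·[0.5192·25.4262 + 0.4808·0.0000] = 12.5573
Node d (S = 30.15): V_d = e^(−0.05)·[0.5192·0.0000 + 0.4808·0.0000] = 0.0000
Node 0 (S = 40): V_0 = e^(−0.05)·[0.5192·12.5573 + 0.4808·0.0000] = 6.2017

£6.20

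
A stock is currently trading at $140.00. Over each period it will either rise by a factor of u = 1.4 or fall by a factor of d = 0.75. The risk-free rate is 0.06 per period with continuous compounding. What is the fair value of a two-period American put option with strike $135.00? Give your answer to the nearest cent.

$14.70

Risk-neutral probability p = (e^0.06 − 0.75)/(1.4 − 0.75) = 0.3118/0.6500 = 0.4797
Terminal stock prices: S_uu = 274.4, S_ud = 147, S_dd = 78.75
Terminal payoffs (K − S): max(-139.4, 0) = 0, max(-12, 0) = 0, max(56.25, 0) = 56.25
Node u (S = 196): continuation = e^(−0.06)·[0.4797·0.0000 + 0.5203·0.0000] = 0.0000; exercise value = 0.0000 ≤ continuation, so V_u = 0.0000
Node d (S = 105): continuation = e^(−0.06)·[0.4797·0.0000 + 0.5203·56.2500] = 27.5599; exercise value = 30.0000 > continuation, so V_d = 30.0000 (exercise)
Node 0 (S = 140): continuation = e^(−0.06)·[0.4797·0.0000 + 0.5203·30.0000] = 14.6986; exercise value = 0.0000 ≤ continuation, so V_0 = 14.6986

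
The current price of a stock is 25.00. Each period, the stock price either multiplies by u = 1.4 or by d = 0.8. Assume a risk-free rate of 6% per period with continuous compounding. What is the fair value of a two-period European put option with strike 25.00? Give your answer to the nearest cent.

2.54

Risk-neutral probability p = (e^0.06 − 0.8)/(1.4 − 0.8) = 0.2618/0.6000 = 0.4364
Terminal stock prices: S_uu = 49, S_ud = 28, S_dd = 16
Terminal payoffs (K − S): max(-24, 0) = 0, max(-3, 0) = 0, max(9, 0) = 9
Node u (S = 35): V_u = e^(−0.06)·[0.4364·0.0000 + 0.5636·0.0000] = 0.0000
Node d (S = 20): V_d = e^(−0.06)·[0.4364·0.0000 + 0.5636·9.0000] = 4.7771
Node 0 (S = 25): V_0 = e^(−0.06)·[0.4364·0.0000 + 0.5636·4.7771] = 2.5356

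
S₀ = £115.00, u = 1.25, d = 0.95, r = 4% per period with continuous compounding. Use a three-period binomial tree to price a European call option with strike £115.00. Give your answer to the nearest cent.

Risk-neutral probability p = (e^0.04 − 0.95)/(1.25 − 0.95) = 0.0908/0.3000 = 0.3027
Terminal stock prices: S_uuu = 224.6, S_uud = 170.7, S_udd = 129.7, S_ddd = 98.6
Terminal payoffs (S − K): max(109.6, 0) = 109.6, max(55.7, 0) = 55.7, max(14.73, 0) = 14.73, max(-16.4, 0) = 0
Node uu (S = 179.7): V_uu = e^(−0.04)·[0.3027·109.6094 + 0.6973·55.7031] = 69.1967
Node ud (S = 136.6): V_ud = e^(−0.04)·[0.3027·55.7031 + 0.6973·14.7344] = 26.0717
Node dd (S = 103.8): V_dd = e^(−0.04)·[0.3027·14.7344 + 0.6973·0.0000] = 4.2852
Node u (S = 143.8): V_u = e^(−0.04)·[0.3027·69.1967 + 0.6973·26.0717] = 37.5916
Node d (S = 109.2): V_d = e^(−0.04)·[0.3027·26.0717 + 0.6973·4.2852] = 10.4535
Node 0 (S = 115): V_0 = e^(−0.04)·[0.3027·37.5916 + 0.6973·10.4535] = 17.9363

£17.94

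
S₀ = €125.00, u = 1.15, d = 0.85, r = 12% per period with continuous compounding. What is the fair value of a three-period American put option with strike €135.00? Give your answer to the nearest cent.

€10.00

Risk-neutral probability p = (e^0.12 − 0.85)/(1.15 − 0.85) = 0.2775/0.3000 = 0.9250
Terminal stock prices: S_uuu = 190.1, S_uud = 140.5, S_udd = 103.9, S_ddd = 76.77
Terminal payoffs (K − S): max(-55.11, 0) = 0, max(-5.516, 0) = 0, max(31.14, 0) = 31.14, max(58.23, 0) = 58.23
Node uu (S = 165.3): continuation = e^(−0.12)·[0.9250·0.0000 + 0.0750·0.0000] = 0.0000; exercise value = 0.0000 ≤ continuation, so V_uu = 0.0000
Node ud (S = 122.2): continuation = e^(−0.12)·[0.9250·0.0000 + 0.0750·31.1406] = 2.0717; exercise value = 12.8125 > continuation, so V_ud = 12.8125 (exercise)
Node dd (S = 90.31): continuation = e^(−0.12)·[0.9250·31.1406 + 0.0750·58.2344] = 29.4218; exercise value = 44.6875 > continuation, so V_dd = 44.6875 (exercise)
Node u (S = 143.8): continuation = e^(−0.12)·[0.9250·0.0000 + 0.0750·12.8125] = 0.8524; exercise value = 0.0000 ≤ continuation, so V_u = 0.8524
Node d (S = 106.2): continuation = e^(−0.12)·[0.9250·12.8125 + 0.0750·44.6875] = 13.4843; exercise value = 28.7500 > continuation, so V_d = 28.7500 (exercise)
Node 0 (S = 125): continuation = e^(−0.12)·[0.9250·0.8524 + 0.0750·28.7500] = 2.6120; exercise value = 10.0000 > continuation, so V_0 = 10.0000 (exercise)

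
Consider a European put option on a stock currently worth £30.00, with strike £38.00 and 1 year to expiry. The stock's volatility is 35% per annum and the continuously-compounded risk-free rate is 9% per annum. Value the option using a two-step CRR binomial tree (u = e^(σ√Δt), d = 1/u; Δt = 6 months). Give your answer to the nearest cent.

CRR parameters: u = e^(σ√Δt) = e^(0.35·√0.5) = 1.2808, d = 1/u = 0.7808
Per-period rate: rΔt = 0.09·0.5 = 0.045, so R = e^0.045 = 1.0460
Risk-neutral probability p = (e^0.045 − 0.7808)/(1.2808 − 0.7808) = 0.2653/0.5000 = 0.5305
Terminal stock prices: S_uu = 49.21, S_ud = 30, S_dd = 18.29
Terminal payoffs (K − S): max(-11.21, 0) = 0, max(8, 0) = 8, max(19.71, 0) = 19.71
Node u (S = 38.42): V_u = e^(−0.045)·[0.5305·0.0000 + 0.4695·8.0000] = 3.5908
Node d (S = 23.42): V_d = e^(−0.045)·[0.5305·8.0000 + 0.4695·19.7124] = 12.9051
Node 0 (S = 30): V_0 = e^(−0.045)·[0.5305·3.5908 + 0.4695·12.9051] = 7.6135

£7.61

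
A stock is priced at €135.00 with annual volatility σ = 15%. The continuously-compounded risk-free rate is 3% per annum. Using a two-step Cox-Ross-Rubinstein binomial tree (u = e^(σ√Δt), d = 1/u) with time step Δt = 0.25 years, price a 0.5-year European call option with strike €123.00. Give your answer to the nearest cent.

CRR parameters: u = e^(σ√Δt) = e^(0.15·√0.25) = 1.0779, d = 1/u = 0.9277
Per-period rate: rΔt = 0.03·0.25 = 0.0075, so R = e^0.0075 = 1.0075
Risk-neutral probability p = (e^0.0075 − 0.9277)/(1.0779 − 0.9277) = 0.0798/0.1501 = 0.5314
Terminal stock prices: S_uu = 156.8, S_ud = 135, S_dd = 116.2
Terminal payoffs (S − K): max(33.85, 0) = 33.85, max(12, 0) = 12, max(-6.804, 0) = 0
Node u (S = 145.5): V_u = e^(−0.0075)·[0.5314·33.8476 + 0.4686·12.0000] = 23.4334
Node d (S = 125.2): V_d = e^(−0.0075)·[0.5314·12.0000 + 0.4686·0.0000] = 6.3291
Node 0 (S = 135): V_0 = e^(−0.0075)·[0.5314·23.4334 + 0.4686·6.3291] = 15.3031

€15.30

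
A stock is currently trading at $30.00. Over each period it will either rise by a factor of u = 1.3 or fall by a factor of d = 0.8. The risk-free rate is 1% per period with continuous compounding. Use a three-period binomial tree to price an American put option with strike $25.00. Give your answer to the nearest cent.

Risk-neutral probability p = (e^0.01 − 0.8)/(1.3 − 0.8) = 0.2101/0.5000 = 0.4201
Terminal stock prices: S_uuu = 65.91, S_uud = 40.56, S_udd = 24.96, S_ddd = 15.36
Terminal payoffs (K − S): max(-40.91, 0) = 0, max(-15.56, 0) = 0, max(0.04, 0) = 0.04, max(9.64, 0) = 9.64
Node uu (S = 50.7): continuation = e^(−0.01)·[0.4201·0.0000 + 0.5799·0.0000] = 0.0000; exercise value = 0.0000 ≤ continuation, so V_uu = 0.0000
Node ud (S = 31.2): continuation = e^(−0.01)·[0.4201·0.0000 + 0.5799·0.0400] = 0.0230; exercise value = 0.0000 ≤ continuation, so V_ud = 0.0230
Node dd (S = 19.2): continuation = e^(−0.01)·[0.4201·0.0400 + 0.5799·9.6400] = 5.5512; exercise value = 5.8000 > continuation, so V_dd = 5.8000 (exercise)
Node u (S = 39): continuation = e^(−0.01)·[0.4201·0.0000 + 0.5799·0.0230] = 0.0132; exercise value = 0.0000 ≤ continuation, so V_u = 0.0132
Node d (S = 24): continuation = e^(−0.01)·[0.4201·0.0230 + 0.5799·5.8000] = 3.3395; exercise value = 1.0000 ≤ continuation, so V_d = 3.3395
Node 0 (S = 30): continuation = e^(−0.01)·[0.4201·0.0132 + 0.5799·3.3395] = 1.9228; exercise value = 0.0000 ≤ continuation, so V_0 = 1.9228

$1.92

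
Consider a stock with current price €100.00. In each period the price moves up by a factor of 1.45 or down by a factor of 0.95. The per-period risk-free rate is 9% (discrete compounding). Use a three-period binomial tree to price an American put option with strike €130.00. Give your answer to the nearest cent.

Risk-neutral probability p = (1 + 0.09 − 0.95)/(1.45 − 0.95) = 0.1400/0.5000 = 0.2800
Terminal stock prices: S_uuu = 304.9, S_uud = 199.7, S_udd = 130.9, S_ddd = 85.74
Terminal payoffs (K − S): max(-174.9, 0) = 0, max(-69.74, 0) = 0, max(-0.8625, 0) = 0, max(44.26, 0) = 44.26
Node uu (S = 210.2): continuation = 1/1.09·[0.2800·0.0000 + 0.7200·0.0000] = 0.0000; exercise value = 0.0000 ≤ continuation, so V_uu = 0.0000
Node ud (S = 137.8): continuation = 1/1.09·[0.2800·0.0000 + 0.7200·0.0000] = 0.0000; exercise value = 0.0000 ≤ continuation, so V_ud = 0.0000
Node dd (S = 90.25): continuation = 1/1.09·[0.2800·0.0000 + 0.7200·44.2625] = 29.2376; exercise value = 39.7500 > continuation, so V_dd = 39.7500 (exercise)
Node u (S = 145): continuation = 1/1.09·[0.2800·0.0000 + 0.7200·0.0000] = 0.0000; exercise value = 0.0000 ≤ continuation, so V_u = 0.0000
Node d (S = 95): continuation = 1/1.09·[0.2800·0.0000 + 0.7200·39.7500] = 26.2569; exercise value = 35.0000 > continuation, so V_d = 35.0000 (exercise)
Node 0 (S = 100): continuation = 1/1.09·[0.2800·0.0000 + 0.7200·35.0000] = 23.1193; exercise value = 30.0000 > continuation, so V_0 = 30.0000 (exercise)

€30.00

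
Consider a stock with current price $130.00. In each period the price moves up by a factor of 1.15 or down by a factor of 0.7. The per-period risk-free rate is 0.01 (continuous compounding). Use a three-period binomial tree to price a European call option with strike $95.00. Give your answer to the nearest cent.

Risk-neutral probability p = (e^0.01 − 0.7)/(1.15 − 0.7) = 0.3101/0.4500 = 0.6890
Terminal stock prices: S_uuu = 197.7, S_uud = 120.3, S_udd = 73.25, S_ddd = 44.59
Terminal payoffs (S − K): max(102.7, 0) = 102.7, max(25.35, 0) = 25.35, max(-21.75, 0) = 0, max(-50.41, 0) = 0
Node uu (S = 171.9): V_uu = e^(−0.01)·[0.6890·102.7137 + 0.3110·25.3475] = 77.8703
Node ud (S = 104.6): V_ud = e^(−0.01)·[0.6890·25.3475 + 0.3110·0.0000] = 17.2907
Node dd (S = 63.7): V_dd = e^(−0.01)·[0.6890·0.0000 + 0.3110·0.0000] = 0.0000
Node u (S = 149.5): V_u = e^(−0.01)·[0.6890·77.8703 + 0.3110·17.2907] = 58.4427
Node d (S = 91): V_d = e^(−0.01)·[0.6890·17.2907 + 0.3110·0.0000] = 11.7947
Node 0 (S = 130): V_0 = e^(−0.01)·[0.6890·58.4427 + 0.3110·11.7947] = 43.4980

$43.50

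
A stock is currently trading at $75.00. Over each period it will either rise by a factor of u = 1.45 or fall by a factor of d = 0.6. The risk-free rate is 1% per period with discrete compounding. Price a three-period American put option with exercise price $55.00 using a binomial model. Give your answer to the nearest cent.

Risk-neutral probability p = (1 + 0.01 − 0.6)/(1.45 − 0.6) = 0.4100/0.8500 = 0.4824
Terminal stock prices: S_uuu = 228.6, S_uud = 94.61, S_udd = 39.15, S_ddd = 16.2
Terminal payoffs (K − S): max(-173.6, 0) = 0, max(-39.61, 0) = 0, max(15.85, 0) = 15.85, max(38.8, 0) = 38.8
Node uu (S = 157.7): continuation = 1/1.01·[0.4824·0.0000 + 0.5176·0.0000] = 0.0000; exercise value = 0.0000 ≤ continuation, so V_uu = 0.0000
Node ud (S = 65.25): continuation = 1/1.01·[0.4824·0.0000 + 0.5176·15.8500] = 8.1235; exercise value = 0.0000 ≤ continuation, so V_ud = 8.1235
Node dd (S = 27): continuation = 1/1.01·[0.4824·15.8500 + 0.5176·38.8000] = 27.4554; exercise value = 28.0000 > continuation, so V_dd = 28.0000 (exercise)
Node u (S = 108.8): continuation = 1/1.01·[0.4824·0.0000 + 0.5176·8.1235] = 4.1635; exercise value = 0.0000 ≤ continuation, so V_u = 4.1635
Node d (S = 45): continuation = 1/1.01·[0.4824·8.1235 + 0.5176·28.0000] = 18.2302; exercise value = 10.0000 ≤ continuation, so V_d = 18.2302
Node 0 (S = 75): continuation = 1/1.01·[0.4824·4.1635 + 0.5176·18.2302] = 11.3317; exercise value = 0.0000 ≤ continuation, so V_0 = 11.3317

$11.33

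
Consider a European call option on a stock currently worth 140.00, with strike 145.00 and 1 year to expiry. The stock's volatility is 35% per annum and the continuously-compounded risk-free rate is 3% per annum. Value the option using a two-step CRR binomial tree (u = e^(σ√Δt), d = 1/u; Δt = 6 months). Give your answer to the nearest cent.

18.05

CRR parameters: u = e^(σ√Δt) = e^(0.35·√0.5) = 1.2808, d = 1/u = 0.7808
Per-period rate: rΔt = 0.03·0.5 = 0.015, so R = e^0.015 = 1.0151
Risk-neutral probability p = (e^0.015 − 0.7808)/(1.2808 − 0.7808) = 0.2344/0.5000 = 0.4687
Terminal stock prices: S_uu = 229.7, S_ud = 140, S_dd = 85.34
Terminal payoffs (S − K): max(84.66, 0) = 84.66, max(-5, 0) = 0, max(-59.66, 0) = 0
Node u (S = 179.3): V_u = e^(−0.015)·[0.4687·84.6640 + 0.5313·0.0000] = 39.0883
Node d (S = 109.3): V_d = e^(−0.015)·[0.4687·0.0000 + 0.5313·0.0000] = 0.0000
Node 0 (S = 140): V_0 = e^(−0.015)·[0.4687·39.0883 + 0.5313·0.0000] = 18.0466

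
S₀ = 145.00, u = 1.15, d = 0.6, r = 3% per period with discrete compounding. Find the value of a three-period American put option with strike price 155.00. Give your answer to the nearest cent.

Risk-neutral probability p = (1 + 0.03 − 0.6)/(1.15 − 0.6) = 0.4300/0.5500 = 0.7818
Terminal stock prices: S_uuu = 220.5, S_uud = 115.1, S_udd = 60.03, S_ddd = 31.32
Terminal payoffs (K − S): max(-65.53, 0) = 0, max(39.94, 0) = 39.94, max(94.97, 0) = 94.97, max(123.7, 0) = 123.7
Node uu (S = 191.8): continuation = 1/1.03·[0.7818·0.0000 + 0.2182·39.9425] = 8.4609; exercise value = 0.0000 ≤ continuation, so V_uu = 8.4609
Node ud (S = 100): continuation = 1/1.03·[0.7818·39.9425 + 0.2182·94.9700] = 50.4354; exercise value = 54.9500 > continuation, so V_ud = 54.9500 (exercise)
Node dd (S = 52.2): continuation = 1/1.03·[0.7818·94.9700 + 0.2182·123.6800] = 98.2854; exercise value = 102.8000 > continuation, so V_dd = 102.8000 (exercise)
Node u (S = 166.8): continuation = 1/1.03·[0.7818·8.4609 + 0.2182·54.9500] = 18.0621; exercise value = 0.0000 ≤ continuation, so V_u = 18.0621
Node d (S = 87): continuation = 1/1.03·[0.7818·54.9500 + 0.2182·102.8000] = 63.4854; exercise value = 68.0000 > continuation, so V_d = 68.0000 (exercise)
Node 0 (S = 145): continuation = 1/1.03·[0.7818·18.0621 + 0.2182·68.0000] = 28.1142; exercise value = 10.0000 ≤ continuation, so V_0 = 28.1142

28.11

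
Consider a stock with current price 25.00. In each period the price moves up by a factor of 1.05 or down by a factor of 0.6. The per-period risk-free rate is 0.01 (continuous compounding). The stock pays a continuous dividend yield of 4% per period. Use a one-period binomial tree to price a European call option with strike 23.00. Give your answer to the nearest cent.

Per-period risk-free factor R = e^0.01 = 1.0101; dividend-adjusted growth = e^(0.01−0.04) = 0.9704.
Risk-neutral probability p = (0.9704 − 0.6)/(1.05 − 0.6) = 0.3704/0.4500 = 0.8232
Terminal stock prices: S_u = 26.25, S_d = 15
Terminal payoffs (S − K): max(3.25, 0) = 3.25, max(-8, 0) = 0
Node 0 (S = 25): V_0 = e^(−0.01)·[0.8232·3.2500 + 0.1768·0.0000] = 2.6488

2.65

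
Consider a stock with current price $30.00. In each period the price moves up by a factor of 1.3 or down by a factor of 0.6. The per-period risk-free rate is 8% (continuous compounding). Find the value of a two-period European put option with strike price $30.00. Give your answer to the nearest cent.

$3.97

Risk-neutral probability p = (e^0.08 − 0.6)/(1.3 − 0.6) = 0.4833/0.7000 = 0.6904
Terminal stock prices: S_uu = 50.7, S_ud = 23.4, S_dd = 10.8
Terminal payoffs (K − S): max(-20.7, 0) = 0, max(6.6, 0) = 6.6, max(19.2, 0) = 19.2
Node u (S = 39): V_u = e^(−0.08)·[0.6904·0.0000 + 0.3096·6.6000] = 1.8862
Node d (S = 18): V_d = e^(−0.08)·[0.6904·6.6000 + 0.3096·19.2000] = 9.6935
Node 0 (S = 30): V_0 = e^(−0.08)·[0.6904·1.8862 + 0.3096·9.6935] = 3.9724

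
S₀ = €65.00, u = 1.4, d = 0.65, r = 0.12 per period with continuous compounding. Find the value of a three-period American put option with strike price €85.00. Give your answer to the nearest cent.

€20.00

Risk-neutral probability p = (e^0.12 − 0.65)/(1.4 − 0.65) = 0.4775/0.7500 = 0.6367
Terminal stock prices: S_uuu = 178.4, S_uud = 82.81, S_udd = 38.45, S_ddd = 17.85
Terminal payoffs (K − S): max(-93.36, 0) = 0, max(2.19, 0) = 2.19, max(46.55, 0) = 46.55, max(67.15, 0) = 67.15
Node uu (S = 127.4): continuation = e^(−0.12)·[0.6367·0.0000 + 0.3633·2.1900] = 0.7057; exercise value = 0.0000 ≤ continuation, so V_uu = 0.7057
Node ud (S = 59.15): continuation = e^(−0.12)·[0.6367·2.1900 + 0.3633·46.5525] = 16.2382; exercise value = 25.8500 > continuation, so V_ud = 25.8500 (exercise)
Node dd (S = 27.46): continuation = e^(−0.12)·[0.6367·46.5525 + 0.3633·67.1494] = 47.9257; exercise value = 57.5375 > continuation, so V_dd = 57.5375 (exercise)
Node u (S = 91): continuation = e^(−0.12)·[0.6367·0.7057 + 0.3633·25.8500] = 8.7287; exercise value = 0.0000 ≤ continuation, so V_u = 8.7287
Node d (S = 42.25): continuation = e^(−0.12)·[0.6367·25.8500 + 0.3633·57.5375] = 33.1382; exercise value = 42.7500 > continuation, so V_d = 42.7500 (exercise)
Node 0 (S = 65): continuation = e^(−0.12)·[0.6367·8.7287 + 0.3633·42.7500] = 18.7051; exercise value = 20.0000 > continuation, so V_0 = 20.0000 (exercise)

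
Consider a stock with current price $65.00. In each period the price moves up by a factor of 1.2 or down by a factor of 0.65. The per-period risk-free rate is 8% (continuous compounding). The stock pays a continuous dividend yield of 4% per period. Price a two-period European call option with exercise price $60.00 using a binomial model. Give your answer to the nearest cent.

$14.46

Per-period risk-free factor R = e^0.08 = 1.0833; dividend-adjusted growth = e^(0.08−0.04) = 1.0408.
Risk-neutral probability p = (1.0408 − 0.65)/(1.2 − 0.65) = 0.3908/0.5500 = 0.7106
Terminal stock prices: S_uu = 93.6, S_ud = 50.7, S_dd = 27.46
Terminal payoffs (S − K): max(33.6, 0) = 33.6, max(-9.3, 0) = 0, max(-32.54, 0) = 0
Node u (S = 78): V_u = e^(−0.08)·[0.7106·33.6000 + 0.2894·0.0000] = 22.0394
Node d (S = 42.25): V_d = e^(−0.08)·[0.7106·0.0000 + 0.2894·0.0000] = 0.0000
Node 0 (S = 65): V_0 = e^(−0.08)·[0.7106·22.0394 + 0.2894·0.0000] = 14.4564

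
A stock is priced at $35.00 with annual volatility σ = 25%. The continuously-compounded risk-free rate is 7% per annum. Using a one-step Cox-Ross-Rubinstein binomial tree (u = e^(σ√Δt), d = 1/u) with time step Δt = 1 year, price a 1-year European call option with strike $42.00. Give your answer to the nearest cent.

CRR parameters: u = e^(σ√Δt) = e^(0.25·√1) = 1.2840, d = 1/u = 0.7788
Per-period rate: rΔt = 0.07·1 = 0.07, so R = e^0.07 = 1.0725
Risk-neutral probability p = (e^0.07 − 0.7788)/(1.2840 − 0.7788) = 0.2937/0.5052 = 0.5813
Terminal stock prices: S_u = 44.94, S_d = 27.26
Terminal payoffs (S − K): max(2.941, 0) = 2.941, max(-14.74, 0) = 0
Node 0 (S = 35): V_0 = e^(−0.07)·[0.5813·2.9409 + 0.4187·0.0000] = 1.5941

$1.59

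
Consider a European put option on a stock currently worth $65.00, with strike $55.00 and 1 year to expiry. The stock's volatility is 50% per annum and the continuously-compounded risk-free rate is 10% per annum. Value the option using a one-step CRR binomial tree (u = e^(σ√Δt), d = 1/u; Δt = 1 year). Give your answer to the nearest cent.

CRR parameters: u = e^(σ√Δt) = e^(0.5·√1) = 1.6487, d = 1/u = 0.6065
Per-period rate: rΔt = 0.1·1 = 0.1, so R = e^0.1 = 1.1052
Risk-neutral probability p = (e^0.1 − 0.6065)/(1.6487 − 0.6065) = 0.4986/1.0422 = 0.4785
Terminal stock prices: S_u = 107.2, S_d = 39.42
Terminal payoffs (K − S): max(-52.17, 0) = 0, max(15.58, 0) = 15.58
Node 0 (S = 65): V_0 = e^(−0.1)·[0.4785·0.0000 + 0.5215·15.5755] = 7.3503

$7.35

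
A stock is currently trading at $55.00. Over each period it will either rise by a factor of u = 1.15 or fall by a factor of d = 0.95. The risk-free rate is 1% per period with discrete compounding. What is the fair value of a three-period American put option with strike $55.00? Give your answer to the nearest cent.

Risk-neutral probability p = (1 + 0.01 − 0.95)/(1.15 − 0.95) = 0.0600/0.2000 = 0.3000
Terminal stock prices: S_uuu = 83.65, S_uud = 69.1, S_udd = 57.08, S_ddd = 47.16
Terminal payoffs (K − S): max(-28.65, 0) = 0, max(-14.1, 0) = 0, max(-2.083, 0) = 0, max(7.844, 0) = 7.844
Node uu (S = 72.74): continuation = 1/1.01·[0.3000·0.0000 + 0.7000·0.0000] = 0.0000; exercise value = 0.0000 ≤ continuation, so V_uu = 0.0000
Node ud (S = 60.09): continuation = 1/1.01·[0.3000·0.0000 + 0.7000·0.0000] = 0.0000; exercise value = 0.0000 ≤ continuation, so V_ud = 0.0000
Node dd (S = 49.64): continuation = 1/1.01·[0.3000·0.0000 + 0.7000·7.8444] = 5.4367; exercise value = 5.3625 ≤ continuation, so V_dd = 5.4367
Node u (S = 63.25): continuation = 1/1.01·[0.3000·0.0000 + 0.7000·0.0000] = 0.0000; exercise value = 0.0000 ≤ continuation, so V_u = 0.0000
Node d (S = 52.25): continuation = 1/1.01·[0.3000·0.0000 + 0.7000·5.4367] = 3.7680; exercise value = 2.7500 ≤ continuation, so V_d = 3.7680
Node 0 (S = 55): continuation = 1/1.01·[0.3000·0.0000 + 0.7000·3.7680] = 2.6115; exercise value = 0.0000 ≤ continuation, so V_0 = 2.6115

$2.61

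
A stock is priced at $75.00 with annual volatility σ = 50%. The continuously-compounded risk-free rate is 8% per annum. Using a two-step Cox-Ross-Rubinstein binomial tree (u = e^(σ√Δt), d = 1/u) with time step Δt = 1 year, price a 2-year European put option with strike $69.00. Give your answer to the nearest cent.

CRR parameters: u = e^(σ√Δt) = e^(0.5·√1) = 1.6487, d = 1/u = 0.6065
Per-period rate: rΔt = 0.08·1 = 0.08, so R = e^0.08 = 1.0833
Risk-neutral probability p = (e^0.08 − 0.6065)/(1.6487 − 0.6065) = 0.4768/1.0422 = 0.4575
Terminal stock prices: S_uu = 203.9, S_ud = 75, S_dd = 27.59
Terminal payoffs (K − S): max(-134.9, 0) = 0, max(-6, 0) = 0, max(41.41, 0) = 41.41
Node u (S = 123.7): V_u = e^(−0.08)·[0.4575·0.0000 + 0.5425·0.0000] = 0.0000
Node d (S = 45.49): V_d = e^(−0.08)·[0.4575·0.0000 + 0.5425·41.4090] = 20.7389
Node 0 (S = 75): V_0 = e^(−0.08)·[0.4575·0.0000 + 0.5425·20.7389] = 10.3867

$10.39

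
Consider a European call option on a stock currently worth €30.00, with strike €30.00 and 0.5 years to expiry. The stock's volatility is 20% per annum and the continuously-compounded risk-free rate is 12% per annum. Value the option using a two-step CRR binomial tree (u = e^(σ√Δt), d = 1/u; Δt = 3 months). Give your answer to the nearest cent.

€2.46

CRR parameters: u = e^(σ√Δt) = e^(0.2·√0.25) = 1.1052, d = 1/u = 0.9048
Per-period rate: rΔt = 0.12·0.25 = 0.03, so R = e^0.03 = 1.0305
Risk-neutral probability p = (e^0.03 − 0.9048)/(1.1052 − 0.9048) = 0.1256/0.2003 = 0.6270
Terminal stock prices: S_uu = 36.64, S_ud = 30, S_dd = 24.56
Terminal payoffs (S − K): max(6.642, 0) = 6.642, max(0, 0) = 0, max(-5.438, 0) = 0
Node u (S = 33.16): V_u = e^(−0.03)·[0.6270·6.6421 + 0.3730·0.0000] = 4.0418
Node d (S = 27.15): V_d = e^(−0.03)·[0.6270·0.0000 + 0.3730·0.0000] = 0.0000
Node 0 (S = 30): V_0 = e^(−0.03)·[0.6270·4.0418 + 0.3730·0.0000] = 2.4594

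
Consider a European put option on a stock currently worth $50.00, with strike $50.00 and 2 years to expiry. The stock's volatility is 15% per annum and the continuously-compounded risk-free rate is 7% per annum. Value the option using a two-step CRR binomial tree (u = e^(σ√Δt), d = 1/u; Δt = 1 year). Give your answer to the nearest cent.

CRR parameters: u = e^(σ√Δt) = e^(0.15·√1) = 1.1618, d = 1/u = 0.8607
Per-period rate: rΔt = 0.07·1 = 0.07, so R = e^0.07 = 1.0725
Risk-neutral probability p = (e^0.07 − 0.8607)/(1.1618 − 0.8607) = 0.2118/0.3011 = 0.7034
Terminal stock prices: S_uu = 67.49, S_ud = 50, S_dd = 37.04
Terminal payoffs (K − S): max(-17.49, 0) = 0, max(0, 0) = 0, max(12.96, 0) = 12.96
Node u (S = 58.09): V_u = e^(−0.07)·[0.7034·0.0000 + 0.2966·0.0000] = 0.0000
Node d (S = 43.04): V_d = e^(−0.07)·[0.7034·0.0000 + 0.2966·12.9591] = 3.5843
Node 0 (S = 50): V_0 = e^(−0.07)·[0.7034·0.0000 + 0.2966·3.5843] = 0.9914

$0.99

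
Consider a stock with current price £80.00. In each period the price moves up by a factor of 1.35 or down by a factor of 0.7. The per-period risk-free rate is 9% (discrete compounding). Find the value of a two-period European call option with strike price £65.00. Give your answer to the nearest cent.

Risk-neutral probability p = (1 + 0.09 − 0.7)/(1.35 − 0.7) = 0.3900/0.6500 = 0.6000
Terminal stock prices: S_uu = 145.8, S_ud = 75.6, S_dd = 39.2
Terminal payoffs (S − K): max(80.8, 0) = 80.8, max(10.6, 0) = 10.6, max(-25.8, 0) = 0
Node u (S = 108): V_u = 1/1.09·[0.6000·80.8000 + 0.4000·10.6000] = 48.3670
Node d (S = 56): V_d = 1/1.09·[0.6000·10.6000 + 0.4000·0.0000] = 5.8349
Node 0 (S = 80): V_0 = 1/1.09·[0.6000·48.3670 + 0.4000·5.8349] = 28.7653

£28.77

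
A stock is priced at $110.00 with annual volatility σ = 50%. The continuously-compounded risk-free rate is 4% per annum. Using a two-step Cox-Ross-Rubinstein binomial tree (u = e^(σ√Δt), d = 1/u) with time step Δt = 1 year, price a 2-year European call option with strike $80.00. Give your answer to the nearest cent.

$48.57

CRR parameters: u = e^(σ√Δt) = e^(0.5·√1) = 1.6487, d = 1/u = 0.6065
Per-period rate: rΔt = 0.04·1 = 0.04, so R = e^0.04 = 1.0408
Risk-neutral probability p = (e^0.04 − 0.6065)/(1.6487 − 0.6065) = 0.4343/1.0422 = 0.4167
Terminal stock prices: S_uu = 299, S_ud = 110, S_dd = 40.47
Terminal payoffs (S − K): max(219, 0) = 219, max(30, 0) = 30, max(-39.53, 0) = 0
Node u (S = 181.4): V_u = e^(−0.04)·[0.4167·219.0110 + 0.5833·30.0000] = 104.4962
Node d (S = 66.72): V_d = e^(−0.04)·[0.4167·30.0000 + 0.5833·0.0000] = 12.0108
Node 0 (S = 110): V_0 = e^(−0.04)·[0.4167·104.4962 + 0.5833·12.0108] = 48.5673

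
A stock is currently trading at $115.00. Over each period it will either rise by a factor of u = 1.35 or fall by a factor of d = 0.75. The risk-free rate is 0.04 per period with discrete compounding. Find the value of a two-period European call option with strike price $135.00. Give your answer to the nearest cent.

$16.11

Risk-neutral probability p = (1 + 0.04 − 0.75)/(1.35 − 0.75) = 0.2900/0.6000 = 0.4833
Terminal stock prices: S_uu = 209.6, S_ud = 116.4, S_dd = 64.69
Terminal payoffs (S − K): max(74.59, 0) = 74.59, max(-18.56, 0) = 0, max(-70.31, 0) = 0
Node u (S = 155.2): V_u = 1/1.04·[0.4833·74.5875 + 0.5167·0.0000] = 34.6641
Node d (S = 86.25): V_d = 1/1.04·[0.4833·0.0000 + 0.5167·0.0000] = 0.0000
Node 0 (S = 115): V_0 = 1/1.04·[0.4833·34.6641 + 0.5167·0.0000] = 16.1099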